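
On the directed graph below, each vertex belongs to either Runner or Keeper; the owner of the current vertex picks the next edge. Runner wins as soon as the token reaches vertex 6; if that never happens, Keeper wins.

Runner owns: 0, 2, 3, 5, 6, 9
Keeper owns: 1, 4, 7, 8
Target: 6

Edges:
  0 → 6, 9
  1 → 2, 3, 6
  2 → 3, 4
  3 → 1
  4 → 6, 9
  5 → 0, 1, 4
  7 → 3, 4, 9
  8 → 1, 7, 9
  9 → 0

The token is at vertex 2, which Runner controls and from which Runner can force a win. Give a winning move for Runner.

4

A0 = {6}
A1: add {0} — 0 (Runner) has 0→6.
A2: add {5, 9} — 5 (Runner) has 5→0; 9 (Runner) has 9→0.
A3: add {4} — 4 (Keeper): all of {6, 9} already in.
A4: add {2} — 2 (Runner) has 2→4.
A5 = A4; e.g. 1 (Keeper) can still go to 3. Fixed point.
From 2, successor 4 is in the attractor (rank 3); the other successor 3 is not.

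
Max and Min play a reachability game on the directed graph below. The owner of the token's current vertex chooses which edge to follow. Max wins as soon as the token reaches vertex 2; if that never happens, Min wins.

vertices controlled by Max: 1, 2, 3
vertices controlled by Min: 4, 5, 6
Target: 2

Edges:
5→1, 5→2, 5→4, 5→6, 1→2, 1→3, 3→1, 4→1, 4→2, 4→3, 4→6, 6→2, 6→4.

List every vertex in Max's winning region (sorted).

1, 2, 3

A0 = {2}
A1: add {1} — 1 (Max) has 1→2.
A2: add {3} — 3 (Max) has 3→1.
A3 = A2; e.g. 4 (Min) can still go to 6. Fixed point.
Max's winning region = {1, 2, 3}.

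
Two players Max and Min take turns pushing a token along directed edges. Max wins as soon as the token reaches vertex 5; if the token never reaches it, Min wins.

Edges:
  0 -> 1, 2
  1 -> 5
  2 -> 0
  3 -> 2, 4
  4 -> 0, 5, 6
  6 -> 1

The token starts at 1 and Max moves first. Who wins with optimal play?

Track states (vertex, player-to-move).
A0 = {(5,Max), (5,Min)}
A1: add {(1,Max), (1,Min), (4,Max)}.
(1,Max) ∈ A1 ⇒ Max forces the target.

Max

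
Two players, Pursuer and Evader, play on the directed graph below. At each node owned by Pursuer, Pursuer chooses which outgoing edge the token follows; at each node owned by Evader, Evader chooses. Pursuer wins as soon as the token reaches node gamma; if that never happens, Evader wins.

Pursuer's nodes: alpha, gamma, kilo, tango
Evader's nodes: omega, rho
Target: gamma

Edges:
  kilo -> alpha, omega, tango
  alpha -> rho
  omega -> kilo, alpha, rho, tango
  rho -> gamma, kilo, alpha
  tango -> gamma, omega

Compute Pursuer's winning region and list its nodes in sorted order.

A0 = {gamma}
A1: add {tango} — tango (Pursuer) has tango→gamma.
A2: add {kilo} — kilo (Pursuer) has kilo→tango.
A3 = A2; e.g. alpha (Pursuer) has no edge into A2. Fixed point.
Pursuer's winning region = {gamma, kilo, tango}.

gamma, kilo, tango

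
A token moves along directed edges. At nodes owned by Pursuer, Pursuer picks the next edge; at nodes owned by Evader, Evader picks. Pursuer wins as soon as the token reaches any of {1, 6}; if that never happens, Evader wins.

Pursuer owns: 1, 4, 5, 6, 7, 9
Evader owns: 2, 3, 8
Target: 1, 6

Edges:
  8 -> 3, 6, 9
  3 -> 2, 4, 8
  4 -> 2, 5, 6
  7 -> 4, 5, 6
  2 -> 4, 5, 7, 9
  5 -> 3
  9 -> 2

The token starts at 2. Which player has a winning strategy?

A0 = {1, 6}
A1: add {4, 7} — 4 (Pursuer) has 4→6; 7 (Pursuer) has 7→6.
A2 = A1; e.g. 2 (Evader) can still go to 5. Fixed point.
2 never enters the attractor, so Evader can avoid the target forever.

Evader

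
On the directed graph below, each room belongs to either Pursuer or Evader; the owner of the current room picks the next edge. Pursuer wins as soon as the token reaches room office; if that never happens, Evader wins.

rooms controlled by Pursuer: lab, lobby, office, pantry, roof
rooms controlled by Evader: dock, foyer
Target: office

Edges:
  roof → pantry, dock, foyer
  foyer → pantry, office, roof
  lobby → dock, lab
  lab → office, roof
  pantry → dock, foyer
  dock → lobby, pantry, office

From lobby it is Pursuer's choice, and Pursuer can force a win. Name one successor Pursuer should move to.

lab

A0 = {office}
A1: add {lab} — lab (Pursuer) has lab→office.
A2: add {lobby} — lobby (Pursuer) has lobby→lab.
A3 = A2; e.g. pantry (Pursuer) has no edge into A2. Fixed point.
From lobby, successor lab is in the attractor (rank 1); the other successor dock is not.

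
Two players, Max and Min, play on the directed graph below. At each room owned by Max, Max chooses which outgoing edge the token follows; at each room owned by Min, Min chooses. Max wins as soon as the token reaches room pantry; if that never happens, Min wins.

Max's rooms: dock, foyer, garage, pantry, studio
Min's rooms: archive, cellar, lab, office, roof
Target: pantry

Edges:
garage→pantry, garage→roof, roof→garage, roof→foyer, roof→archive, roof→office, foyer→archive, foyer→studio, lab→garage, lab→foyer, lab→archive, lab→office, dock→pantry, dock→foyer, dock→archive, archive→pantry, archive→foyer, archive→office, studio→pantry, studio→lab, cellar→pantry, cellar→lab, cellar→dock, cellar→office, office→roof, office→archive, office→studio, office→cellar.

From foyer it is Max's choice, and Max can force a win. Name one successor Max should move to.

studio

A0 = {pantry}
A1: add {dock, garage, studio} — garage (Max) has garage→pantry; dock (Max) has dock→pantry; studio (Max) has studio→pantry.
A2: add {foyer} — foyer (Max) has foyer→studio.
A3 = A2; e.g. roof (Min) can still go to archive. Fixed point.
From foyer, successor studio is in the attractor (rank 1); the other successor archive is not.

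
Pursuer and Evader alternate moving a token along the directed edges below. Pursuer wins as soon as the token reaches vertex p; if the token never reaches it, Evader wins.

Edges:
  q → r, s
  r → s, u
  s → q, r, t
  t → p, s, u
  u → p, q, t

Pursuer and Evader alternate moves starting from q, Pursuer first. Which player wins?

Evader

Track states (vertex, player-to-move).
A0 = {(p,Pursuer), (p,Evader)}
A1: add {(t,Pursuer), (u,Pursuer)}.
A2 = A1; e.g. (q,Pursuer) stays out. (q,Pursuer) never enters ⇒ Evader avoids the target.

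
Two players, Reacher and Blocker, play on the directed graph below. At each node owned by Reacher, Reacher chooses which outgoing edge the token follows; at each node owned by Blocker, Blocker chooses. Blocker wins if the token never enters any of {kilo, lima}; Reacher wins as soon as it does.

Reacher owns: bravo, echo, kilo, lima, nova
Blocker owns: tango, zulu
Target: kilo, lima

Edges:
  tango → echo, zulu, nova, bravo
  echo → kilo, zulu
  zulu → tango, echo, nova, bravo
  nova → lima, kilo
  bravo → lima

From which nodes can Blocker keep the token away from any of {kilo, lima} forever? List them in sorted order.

A0 = {kilo, lima}
A1: add {bravo, echo, nova} — echo (Reacher) has echo→kilo; nova (Reacher) has nova→lima; bravo (Reacher) has bravo→lima.
A2 = A1; e.g. tango (Blocker) can still go to zulu. Fixed point.
Reacher's attractor = {bravo, echo, kilo, lima, nova}; Blocker avoids the target exactly from the complement.

tango, zulu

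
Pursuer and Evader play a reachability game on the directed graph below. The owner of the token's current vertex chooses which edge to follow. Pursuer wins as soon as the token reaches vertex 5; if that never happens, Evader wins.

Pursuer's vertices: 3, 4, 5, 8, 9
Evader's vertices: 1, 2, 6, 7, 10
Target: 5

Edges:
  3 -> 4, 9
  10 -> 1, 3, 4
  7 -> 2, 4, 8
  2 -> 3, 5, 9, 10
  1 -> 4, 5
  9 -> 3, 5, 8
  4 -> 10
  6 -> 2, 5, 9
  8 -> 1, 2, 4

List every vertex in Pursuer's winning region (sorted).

A0 = {5}
A1: add {9} — 9 (Pursuer) has 9→5.
A2: add {3} — 3 (Pursuer) has 3→9.
A3 = A2; e.g. 1 (Evader) can still go to 4. Fixed point.
Pursuer's winning region = {3, 5, 9}.

3, 5, 9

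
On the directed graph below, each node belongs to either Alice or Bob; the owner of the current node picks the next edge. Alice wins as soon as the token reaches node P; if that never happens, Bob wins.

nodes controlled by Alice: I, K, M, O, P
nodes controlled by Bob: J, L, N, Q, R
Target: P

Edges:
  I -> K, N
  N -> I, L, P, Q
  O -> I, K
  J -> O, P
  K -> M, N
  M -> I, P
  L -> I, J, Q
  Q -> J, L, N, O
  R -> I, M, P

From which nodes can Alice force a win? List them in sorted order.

I, J, K, M, O, P, R

A0 = {P}
A1: add {M} — M (Alice) has M→P.
A2: add {K} — K (Alice) has K→M.
A3: add {I, O} — I (Alice) has I→K; O (Alice) has O→K.
A4: add {J, R} — J (Bob): all of {O, P} already in; R (Bob): all of {I, M, P} already in.
A5 = A4; e.g. L (Bob) can still go to Q. Fixed point.
Alice's winning region = {I, J, K, M, O, P, R}.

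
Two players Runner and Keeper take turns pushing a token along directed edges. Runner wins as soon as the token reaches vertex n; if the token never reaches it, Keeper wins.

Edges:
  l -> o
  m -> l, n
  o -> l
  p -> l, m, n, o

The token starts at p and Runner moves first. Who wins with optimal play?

Track states (vertex, player-to-move).
A0 = {(n,Runner), (n,Keeper)}
A1: add {(m,Runner), (p,Runner)}.
(p,Runner) ∈ A1 ⇒ Runner forces the target.

Runner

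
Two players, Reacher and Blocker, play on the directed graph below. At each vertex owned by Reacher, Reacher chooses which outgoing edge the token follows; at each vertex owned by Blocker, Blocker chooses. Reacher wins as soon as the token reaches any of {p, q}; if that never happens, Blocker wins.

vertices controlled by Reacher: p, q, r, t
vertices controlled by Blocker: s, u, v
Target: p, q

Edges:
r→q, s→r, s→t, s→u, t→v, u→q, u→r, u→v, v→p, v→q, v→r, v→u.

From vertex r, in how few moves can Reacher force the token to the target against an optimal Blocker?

A0 = {p, q}
A1: add {r} — r (Reacher) has r→q.
A2 = A1; e.g. s (Blocker) can still go to t. Fixed point.
r enters the attractor at level 1, so Reacher can force the target in 1 move from there.

1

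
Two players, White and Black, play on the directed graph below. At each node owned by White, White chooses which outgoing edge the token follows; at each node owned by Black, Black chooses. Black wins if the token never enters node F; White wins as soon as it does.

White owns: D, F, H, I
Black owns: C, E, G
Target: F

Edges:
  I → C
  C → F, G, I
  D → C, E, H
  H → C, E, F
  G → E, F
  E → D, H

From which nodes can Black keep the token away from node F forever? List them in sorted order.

C, I

A0 = {F}
A1: add {H} — H (White) has H→F.
A2: add {D} — D (White) has D→H.
A3: add {E} — E (Black): all of {D, H} already in.
A4: add {G} — G (Black): all of {E, F} already in.
A5 = A4; e.g. C (Black) can still go to I. Fixed point.
White's attractor = {D, E, F, G, H}; Black avoids the target exactly from the complement.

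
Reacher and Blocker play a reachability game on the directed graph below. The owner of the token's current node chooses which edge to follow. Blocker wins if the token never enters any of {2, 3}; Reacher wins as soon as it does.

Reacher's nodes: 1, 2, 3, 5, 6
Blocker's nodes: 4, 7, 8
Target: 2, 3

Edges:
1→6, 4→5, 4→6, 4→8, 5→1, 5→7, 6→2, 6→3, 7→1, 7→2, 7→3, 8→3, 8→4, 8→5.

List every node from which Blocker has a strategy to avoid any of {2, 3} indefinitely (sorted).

A0 = {2, 3}
A1: add {6} — 6 (Reacher) has 6→2.
A2: add {1} — 1 (Reacher) has 1→6.
A3: add {5, 7} — 5 (Reacher) has 5→1; 7 (Blocker): all of {1, 2, 3} already in.
A4 = A3; e.g. 4 (Blocker) can still go to 8. Fixed point.
Reacher's attractor = {1, 2, 3, 5, 6, 7}; Blocker avoids the target exactly from the complement.

4, 8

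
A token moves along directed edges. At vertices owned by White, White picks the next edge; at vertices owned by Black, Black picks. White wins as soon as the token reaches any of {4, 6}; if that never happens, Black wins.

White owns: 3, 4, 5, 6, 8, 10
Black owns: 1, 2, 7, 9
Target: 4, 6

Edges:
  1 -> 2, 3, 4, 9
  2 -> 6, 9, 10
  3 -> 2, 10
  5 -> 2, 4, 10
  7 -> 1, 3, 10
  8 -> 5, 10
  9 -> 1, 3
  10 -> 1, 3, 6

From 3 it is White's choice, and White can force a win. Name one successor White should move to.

A0 = {4, 6}
A1: add {5, 10} — 5 (White) has 5→4; 10 (White) has 10→6.
A2: add {3, 8} — 3 (White) has 3→10; 8 (White) has 8→5.
A3 = A2; e.g. 1 (Black) can still go to 2. Fixed point.
From 3, successor 10 is in the attractor (rank 1); the other successor 2 is not.

10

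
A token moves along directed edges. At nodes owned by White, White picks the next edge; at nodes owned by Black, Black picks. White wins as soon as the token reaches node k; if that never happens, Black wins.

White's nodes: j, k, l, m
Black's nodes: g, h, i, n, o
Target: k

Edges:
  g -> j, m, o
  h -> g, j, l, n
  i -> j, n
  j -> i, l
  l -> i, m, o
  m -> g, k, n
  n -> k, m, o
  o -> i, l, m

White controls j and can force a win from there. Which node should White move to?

l

A0 = {k}
A1: add {m} — m (White) has m→k.
A2: add {l} — l (White) has l→m.
A3: add {j} — j (White) has j→l.
A4 = A3; e.g. g (Black) can still go to o. Fixed point.
From j, successor l is in the attractor (rank 2); the other successor i is not.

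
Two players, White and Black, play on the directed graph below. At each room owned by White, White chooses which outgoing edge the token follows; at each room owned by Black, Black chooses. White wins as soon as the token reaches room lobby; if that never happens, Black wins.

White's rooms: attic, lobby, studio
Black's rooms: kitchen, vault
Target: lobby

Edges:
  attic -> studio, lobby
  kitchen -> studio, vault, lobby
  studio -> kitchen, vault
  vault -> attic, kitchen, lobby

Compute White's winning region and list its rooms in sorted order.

A0 = {lobby}
A1: add {attic} — attic (White) has attic→lobby.
A2 = A1; e.g. kitchen (Black) can still go to studio. Fixed point.
White's winning region = {attic, lobby}.

attic, lobby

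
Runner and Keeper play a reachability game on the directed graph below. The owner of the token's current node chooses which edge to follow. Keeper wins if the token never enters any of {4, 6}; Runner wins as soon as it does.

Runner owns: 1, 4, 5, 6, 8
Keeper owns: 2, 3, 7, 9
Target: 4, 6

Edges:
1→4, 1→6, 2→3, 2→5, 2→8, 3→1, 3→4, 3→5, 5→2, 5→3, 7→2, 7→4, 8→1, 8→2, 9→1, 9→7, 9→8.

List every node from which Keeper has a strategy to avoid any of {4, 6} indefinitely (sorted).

A0 = {4, 6}
A1: add {1} — 1 (Runner) has 1→4.
A2: add {8} — 8 (Runner) has 8→1.
A3 = A2; e.g. 2 (Keeper) can still go to 3. Fixed point.
Runner's attractor = {1, 4, 6, 8}; Keeper avoids the target exactly from the complement.

2, 3, 5, 7, 9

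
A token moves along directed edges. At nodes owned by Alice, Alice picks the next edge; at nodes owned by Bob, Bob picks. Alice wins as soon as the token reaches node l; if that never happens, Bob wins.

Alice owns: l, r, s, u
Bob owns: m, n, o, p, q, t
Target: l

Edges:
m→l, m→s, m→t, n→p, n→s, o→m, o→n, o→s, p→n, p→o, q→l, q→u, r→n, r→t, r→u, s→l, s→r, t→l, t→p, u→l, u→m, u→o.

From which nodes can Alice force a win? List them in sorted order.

l, q, r, s, u

A0 = {l}
A1: add {s, u} — s (Alice) has s→l; u (Alice) has u→l.
A2: add {q, r} — q (Bob): all of {l, u} already in; r (Alice) has r→u.
A3 = A2; e.g. m (Bob) can still go to t. Fixed point.
Alice's winning region = {l, q, r, s, u}.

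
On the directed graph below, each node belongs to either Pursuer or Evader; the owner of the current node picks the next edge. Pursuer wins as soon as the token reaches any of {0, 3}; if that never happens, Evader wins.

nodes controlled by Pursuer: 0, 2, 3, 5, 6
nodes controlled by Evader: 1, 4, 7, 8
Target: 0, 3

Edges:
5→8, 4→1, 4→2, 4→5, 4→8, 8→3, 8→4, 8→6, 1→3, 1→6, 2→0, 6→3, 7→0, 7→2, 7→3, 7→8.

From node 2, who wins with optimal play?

A0 = {0, 3}
A1: add {2, 6} — 2 (Pursuer) has 2→0; 6 (Pursuer) has 6→3.
2 ∈ A1, so Pursuer can force the target.

Pursuer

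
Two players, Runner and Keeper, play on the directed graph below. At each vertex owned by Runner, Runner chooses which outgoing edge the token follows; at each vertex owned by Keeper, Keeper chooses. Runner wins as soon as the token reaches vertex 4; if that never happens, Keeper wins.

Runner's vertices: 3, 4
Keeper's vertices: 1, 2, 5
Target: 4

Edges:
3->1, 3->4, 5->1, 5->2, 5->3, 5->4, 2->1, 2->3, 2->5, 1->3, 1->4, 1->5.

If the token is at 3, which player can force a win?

Runner

A0 = {4}
A1: add {3} — 3 (Runner) has 3→4.
A2 = A1; e.g. 1 (Keeper) can still go to 5. Fixed point.
3 ∈ A1, so Runner can force the target.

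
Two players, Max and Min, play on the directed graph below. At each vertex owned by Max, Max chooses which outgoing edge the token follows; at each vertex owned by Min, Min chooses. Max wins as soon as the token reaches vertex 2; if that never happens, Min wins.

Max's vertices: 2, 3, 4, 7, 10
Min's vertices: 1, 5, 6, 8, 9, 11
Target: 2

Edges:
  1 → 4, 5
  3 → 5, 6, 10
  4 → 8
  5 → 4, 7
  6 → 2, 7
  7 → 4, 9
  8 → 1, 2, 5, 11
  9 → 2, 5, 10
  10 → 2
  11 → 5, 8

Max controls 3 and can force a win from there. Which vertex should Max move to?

A0 = {2}
A1: add {10} — 10 (Max) has 10→2.
A2: add {3} — 3 (Max) has 3→10.
A3 = A2; e.g. 1 (Min) can still go to 4. Fixed point.
From 3, successor 10 is in the attractor (rank 1); the other successors 5, 6 are not.

10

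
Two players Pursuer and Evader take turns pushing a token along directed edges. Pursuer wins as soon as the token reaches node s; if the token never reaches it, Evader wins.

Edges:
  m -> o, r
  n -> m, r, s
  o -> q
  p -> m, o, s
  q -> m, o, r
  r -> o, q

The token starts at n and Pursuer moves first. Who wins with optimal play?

Track states (vertex, player-to-move).
A0 = {(s,Pursuer), (s,Evader)}
A1: add {(n,Pursuer), (p,Pursuer)}.
(n,Pursuer) ∈ A1 ⇒ Pursuer forces the target.

Pursuer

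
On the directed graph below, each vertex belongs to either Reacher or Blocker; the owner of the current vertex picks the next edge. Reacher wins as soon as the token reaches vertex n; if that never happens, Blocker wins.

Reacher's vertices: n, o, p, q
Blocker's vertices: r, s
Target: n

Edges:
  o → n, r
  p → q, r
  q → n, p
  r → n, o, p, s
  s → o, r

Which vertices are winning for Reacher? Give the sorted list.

A0 = {n}
A1: add {o, q} — o (Reacher) has o→n; q (Reacher) has q→n.
A2: add {p} — p (Reacher) has p→q.
A3 = A2; e.g. r (Blocker) can still go to s. Fixed point.
Reacher's winning region = {n, o, p, q}.

n, o, p, q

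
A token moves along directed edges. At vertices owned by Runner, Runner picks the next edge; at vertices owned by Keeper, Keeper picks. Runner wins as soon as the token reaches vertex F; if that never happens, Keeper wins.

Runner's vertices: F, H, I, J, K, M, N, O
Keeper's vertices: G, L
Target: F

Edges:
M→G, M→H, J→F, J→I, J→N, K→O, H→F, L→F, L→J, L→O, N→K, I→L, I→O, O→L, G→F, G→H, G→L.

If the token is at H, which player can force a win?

Runner

A0 = {F}
A1: add {H, J} — H (Runner) has H→F; J (Runner) has J→F.
H ∈ A1, so Runner can force the target.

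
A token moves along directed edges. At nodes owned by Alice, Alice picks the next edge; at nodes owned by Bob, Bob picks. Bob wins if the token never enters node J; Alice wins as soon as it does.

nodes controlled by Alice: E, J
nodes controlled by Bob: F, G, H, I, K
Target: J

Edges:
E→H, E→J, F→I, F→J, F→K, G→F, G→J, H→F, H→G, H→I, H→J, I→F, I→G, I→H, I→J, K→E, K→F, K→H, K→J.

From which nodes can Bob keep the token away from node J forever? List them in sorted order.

A0 = {J}
A1: add {E} — E (Alice) has E→J.
A2 = A1; e.g. F (Bob) can still go to I. Fixed point.
Alice's attractor = {E, J}; Bob avoids the target exactly from the complement.

F, G, H, I, K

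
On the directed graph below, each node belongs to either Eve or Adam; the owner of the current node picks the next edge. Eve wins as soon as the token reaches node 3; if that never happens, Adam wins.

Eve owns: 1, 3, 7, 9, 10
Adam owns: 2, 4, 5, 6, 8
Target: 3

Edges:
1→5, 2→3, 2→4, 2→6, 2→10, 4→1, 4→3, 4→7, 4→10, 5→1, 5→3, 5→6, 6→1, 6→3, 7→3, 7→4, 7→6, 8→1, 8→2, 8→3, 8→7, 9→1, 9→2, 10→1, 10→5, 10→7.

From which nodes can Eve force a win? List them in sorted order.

3, 7, 10

A0 = {3}
A1: add {7} — 7 (Eve) has 7→3.
A2: add {10} — 10 (Eve) has 10→7.
A3 = A2; e.g. 1 (Eve) has no edge into A2. Fixed point.
Eve's winning region = {3, 7, 10}.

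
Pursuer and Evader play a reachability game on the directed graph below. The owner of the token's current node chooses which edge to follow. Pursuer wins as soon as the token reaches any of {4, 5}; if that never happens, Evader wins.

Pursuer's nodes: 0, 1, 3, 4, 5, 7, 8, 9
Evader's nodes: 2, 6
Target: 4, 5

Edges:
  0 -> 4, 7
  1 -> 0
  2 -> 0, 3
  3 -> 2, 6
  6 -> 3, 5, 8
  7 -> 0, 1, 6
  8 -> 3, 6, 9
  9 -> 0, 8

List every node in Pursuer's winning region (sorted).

0, 1, 4, 5, 7, 8, 9

A0 = {4, 5}
A1: add {0} — 0 (Pursuer) has 0→4.
A2: add {1, 7, 9} — 1 (Pursuer) has 1→0; 7 (Pursuer) has 7→0; 9 (Pursuer) has 9→0.
A3: add {8} — 8 (Pursuer) has 8→9.
A4 = A3; e.g. 2 (Evader) can still go to 3. Fixed point.
Pursuer's winning region = {0, 1, 4, 5, 7, 8, 9}.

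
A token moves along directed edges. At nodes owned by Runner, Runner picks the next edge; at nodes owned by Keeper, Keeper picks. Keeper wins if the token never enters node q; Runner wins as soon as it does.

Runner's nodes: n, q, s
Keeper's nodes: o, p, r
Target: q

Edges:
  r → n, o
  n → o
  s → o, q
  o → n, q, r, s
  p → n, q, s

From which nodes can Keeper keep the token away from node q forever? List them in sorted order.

A0 = {q}
A1: add {s} — s (Runner) has s→q.
A2 = A1; e.g. n (Runner) has no edge into A1. Fixed point.
Runner's attractor = {q, s}; Keeper avoids the target exactly from the complement.

n, o, p, r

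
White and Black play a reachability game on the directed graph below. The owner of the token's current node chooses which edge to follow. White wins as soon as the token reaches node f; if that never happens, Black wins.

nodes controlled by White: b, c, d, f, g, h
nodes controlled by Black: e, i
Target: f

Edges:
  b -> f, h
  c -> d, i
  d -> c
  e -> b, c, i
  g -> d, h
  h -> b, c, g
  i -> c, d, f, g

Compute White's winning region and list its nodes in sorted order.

b, f, g, h

A0 = {f}
A1: add {b} — b (White) has b→f.
A2: add {h} — h (White) has h→b.
A3: add {g} — g (White) has g→h.
A4 = A3; e.g. c (White) has no edge into A3. Fixed point.
White's winning region = {b, f, g, h}.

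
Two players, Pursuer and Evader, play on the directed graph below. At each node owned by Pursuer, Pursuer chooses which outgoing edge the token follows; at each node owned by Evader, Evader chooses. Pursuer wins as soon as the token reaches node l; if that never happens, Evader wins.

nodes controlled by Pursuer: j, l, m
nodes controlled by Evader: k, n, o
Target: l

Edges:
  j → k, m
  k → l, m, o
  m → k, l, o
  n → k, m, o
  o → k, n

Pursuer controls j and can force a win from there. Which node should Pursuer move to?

A0 = {l}
A1: add {m} — m (Pursuer) has m→l.
A2: add {j} — j (Pursuer) has j→m.
A3 = A2; e.g. k (Evader) can still go to o. Fixed point.
From j, successor m is in the attractor (rank 1); the other successor k is not.

m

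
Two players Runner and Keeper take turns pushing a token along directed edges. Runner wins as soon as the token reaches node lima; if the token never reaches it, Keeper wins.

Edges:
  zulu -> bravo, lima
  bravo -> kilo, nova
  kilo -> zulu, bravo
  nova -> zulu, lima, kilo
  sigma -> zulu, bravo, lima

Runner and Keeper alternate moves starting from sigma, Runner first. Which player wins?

Track states (vertex, player-to-move).
A0 = {(lima,Runner), (lima,Keeper)}
A1: add {(zulu,Runner), (nova,Runner), (sigma,Runner)}.
(sigma,Runner) ∈ A1 ⇒ Runner forces the target.

Runner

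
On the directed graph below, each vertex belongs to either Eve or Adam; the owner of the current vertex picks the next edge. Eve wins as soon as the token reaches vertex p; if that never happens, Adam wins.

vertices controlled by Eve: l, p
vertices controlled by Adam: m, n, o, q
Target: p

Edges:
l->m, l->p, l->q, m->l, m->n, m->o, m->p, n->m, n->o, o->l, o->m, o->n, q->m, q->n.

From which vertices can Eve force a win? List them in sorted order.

A0 = {p}
A1: add {l} — l (Eve) has l→p.
A2 = A1; e.g. m (Adam) can still go to n. Fixed point.
Eve's winning region = {l, p}.

l, p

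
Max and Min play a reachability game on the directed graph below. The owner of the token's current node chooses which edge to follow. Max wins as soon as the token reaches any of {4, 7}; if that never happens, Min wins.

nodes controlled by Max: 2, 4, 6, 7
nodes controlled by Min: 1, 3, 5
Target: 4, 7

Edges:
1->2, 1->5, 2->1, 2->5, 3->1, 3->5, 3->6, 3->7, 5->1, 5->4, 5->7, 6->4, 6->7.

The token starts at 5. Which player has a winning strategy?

Min

A0 = {4, 7}
A1: add {6} — 6 (Max) has 6→4.
A2 = A1; e.g. 1 (Min) can still go to 2. Fixed point.
5 never enters the attractor, so Min can avoid the target forever.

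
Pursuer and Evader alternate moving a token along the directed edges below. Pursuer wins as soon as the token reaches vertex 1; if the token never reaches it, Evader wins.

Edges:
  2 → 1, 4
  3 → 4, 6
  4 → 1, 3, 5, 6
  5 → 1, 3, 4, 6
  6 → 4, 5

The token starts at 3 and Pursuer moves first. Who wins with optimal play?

Track states (vertex, player-to-move).
A0 = {(1,Pursuer), (1,Evader)}
A1: add {(2,Pursuer), (4,Pursuer), (5,Pursuer)}.
A2: add {(2,Evader), (6,Evader)}.
A3: add {(3,Pursuer)}.
(3,Pursuer) ∈ A3 ⇒ Pursuer forces the target.

Pursuer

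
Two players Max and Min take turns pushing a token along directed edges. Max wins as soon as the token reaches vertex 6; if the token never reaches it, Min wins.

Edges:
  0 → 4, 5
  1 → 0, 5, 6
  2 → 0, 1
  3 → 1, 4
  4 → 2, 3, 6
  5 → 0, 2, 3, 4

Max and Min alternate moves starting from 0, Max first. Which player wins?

Min

Track states (vertex, player-to-move).
A0 = {(6,Max), (6,Min)}
A1: add {(1,Max), (4,Max)}.
A2: add {(3,Min)}.
A3: add {(5,Max)}.
A4: add {(0,Min)}.
A5: add {(2,Max)}.
A6 = A5; e.g. (0,Max) stays out. (0,Max) never enters ⇒ Min avoids the target.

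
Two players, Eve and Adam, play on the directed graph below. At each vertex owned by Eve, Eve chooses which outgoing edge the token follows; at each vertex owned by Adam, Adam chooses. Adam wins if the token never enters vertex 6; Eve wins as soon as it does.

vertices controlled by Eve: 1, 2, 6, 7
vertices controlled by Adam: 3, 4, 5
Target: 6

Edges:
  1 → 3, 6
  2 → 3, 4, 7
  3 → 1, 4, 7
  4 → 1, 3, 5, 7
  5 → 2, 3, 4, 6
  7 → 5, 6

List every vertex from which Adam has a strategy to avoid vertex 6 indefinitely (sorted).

3, 4, 5

A0 = {6}
A1: add {1, 7} — 1 (Eve) has 1→6; 7 (Eve) has 7→6.
A2: add {2} — 2 (Eve) has 2→7.
A3 = A2; e.g. 3 (Adam) can still go to 4. Fixed point.
Eve's attractor = {1, 2, 6, 7}; Adam avoids the target exactly from the complement.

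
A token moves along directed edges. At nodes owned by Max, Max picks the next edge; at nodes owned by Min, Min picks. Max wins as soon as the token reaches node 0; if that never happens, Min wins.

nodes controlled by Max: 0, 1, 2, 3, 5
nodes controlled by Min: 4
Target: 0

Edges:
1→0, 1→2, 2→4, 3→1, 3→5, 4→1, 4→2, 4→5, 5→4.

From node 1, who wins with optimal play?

A0 = {0}
A1: add {1} — 1 (Max) has 1→0.
1 ∈ A1, so Max can force the target.

Max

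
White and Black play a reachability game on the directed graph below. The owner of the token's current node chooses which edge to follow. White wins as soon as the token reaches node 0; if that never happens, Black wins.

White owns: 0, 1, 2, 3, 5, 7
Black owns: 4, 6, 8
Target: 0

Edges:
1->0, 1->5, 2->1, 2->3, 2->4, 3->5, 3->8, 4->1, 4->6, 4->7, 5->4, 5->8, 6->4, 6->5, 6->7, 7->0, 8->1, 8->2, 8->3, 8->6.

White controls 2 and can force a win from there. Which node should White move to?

A0 = {0}
A1: add {1, 7} — 1 (White) has 1→0; 7 (White) has 7→0.
A2: add {2} — 2 (White) has 2→1.
A3 = A2; e.g. 3 (White) has no edge into A2. Fixed point.
From 2, successor 1 is in the attractor (rank 1); the other successors 3, 4 are not.

1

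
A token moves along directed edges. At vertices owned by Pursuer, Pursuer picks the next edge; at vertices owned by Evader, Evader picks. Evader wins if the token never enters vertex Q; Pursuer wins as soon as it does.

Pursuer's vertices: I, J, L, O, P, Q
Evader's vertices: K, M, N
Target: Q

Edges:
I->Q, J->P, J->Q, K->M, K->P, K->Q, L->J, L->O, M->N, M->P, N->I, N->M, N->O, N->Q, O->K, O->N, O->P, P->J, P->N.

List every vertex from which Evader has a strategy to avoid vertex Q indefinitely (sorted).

K, M, N

A0 = {Q}
A1: add {I, J} — I (Pursuer) has I→Q; J (Pursuer) has J→Q.
A2: add {L, P} — L (Pursuer) has L→J; P (Pursuer) has P→J.
A3: add {O} — O (Pursuer) has O→P.
A4 = A3; e.g. K (Evader) can still go to M. Fixed point.
Pursuer's attractor = {I, J, L, O, P, Q}; Evader avoids the target exactly from the complement.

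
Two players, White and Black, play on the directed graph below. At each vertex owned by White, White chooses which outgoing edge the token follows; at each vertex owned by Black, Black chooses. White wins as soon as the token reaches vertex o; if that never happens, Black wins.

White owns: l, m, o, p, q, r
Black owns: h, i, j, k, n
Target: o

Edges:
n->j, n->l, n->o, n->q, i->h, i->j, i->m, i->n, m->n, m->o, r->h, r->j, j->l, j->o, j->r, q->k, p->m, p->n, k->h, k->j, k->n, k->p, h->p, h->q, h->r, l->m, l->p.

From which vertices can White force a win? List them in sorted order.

l, m, o, p

A0 = {o}
A1: add {m} — m (White) has m→o.
A2: add {l, p} — l (White) has l→m; p (White) has p→m.
A3 = A2; e.g. h (Black) can still go to q. Fixed point.
White's winning region = {l, m, o, p}.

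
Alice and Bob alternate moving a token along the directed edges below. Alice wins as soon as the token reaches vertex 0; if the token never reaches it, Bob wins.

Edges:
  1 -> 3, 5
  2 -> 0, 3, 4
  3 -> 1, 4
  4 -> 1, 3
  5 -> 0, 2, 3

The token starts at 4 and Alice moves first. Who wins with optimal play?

Bob

Track states (vertex, player-to-move).
A0 = {(0,Alice), (0,Bob)}
A1: add {(2,Alice), (5,Alice)}.
A2 = A1; e.g. (1,Alice) stays out. (4,Alice) never enters ⇒ Bob avoids the target.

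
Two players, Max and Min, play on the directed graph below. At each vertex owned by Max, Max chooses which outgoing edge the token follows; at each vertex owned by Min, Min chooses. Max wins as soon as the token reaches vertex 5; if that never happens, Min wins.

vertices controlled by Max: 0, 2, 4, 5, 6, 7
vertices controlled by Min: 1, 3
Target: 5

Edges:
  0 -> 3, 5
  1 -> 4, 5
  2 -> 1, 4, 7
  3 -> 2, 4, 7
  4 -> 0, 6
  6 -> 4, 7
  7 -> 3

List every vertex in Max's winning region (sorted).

0, 1, 2, 4, 5, 6

A0 = {5}
A1: add {0} — 0 (Max) has 0→5.
A2: add {4} — 4 (Max) has 4→0.
A3: add {1, 2, 6} — 1 (Min): all of {4, 5} already in; 2 (Max) has 2→4; 6 (Max) has 6→4.
A4 = A3; e.g. 3 (Min) can still go to 7. Fixed point.
Max's winning region = {0, 1, 2, 4, 5, 6}.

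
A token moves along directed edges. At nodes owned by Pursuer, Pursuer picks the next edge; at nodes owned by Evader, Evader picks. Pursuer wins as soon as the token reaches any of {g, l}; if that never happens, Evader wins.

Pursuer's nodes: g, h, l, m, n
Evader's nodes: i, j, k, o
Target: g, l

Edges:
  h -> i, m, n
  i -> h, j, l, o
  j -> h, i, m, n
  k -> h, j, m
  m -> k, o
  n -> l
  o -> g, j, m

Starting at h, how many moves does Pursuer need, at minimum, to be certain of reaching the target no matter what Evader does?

A0 = {g, l}
A1: add {n} — n (Pursuer) has n→l.
A2: add {h} — h (Pursuer) has h→n.
A3 = A2; e.g. i (Evader) can still go to j. Fixed point.
h enters the attractor at level 2, so Pursuer can force the target in 2 moves from there.

2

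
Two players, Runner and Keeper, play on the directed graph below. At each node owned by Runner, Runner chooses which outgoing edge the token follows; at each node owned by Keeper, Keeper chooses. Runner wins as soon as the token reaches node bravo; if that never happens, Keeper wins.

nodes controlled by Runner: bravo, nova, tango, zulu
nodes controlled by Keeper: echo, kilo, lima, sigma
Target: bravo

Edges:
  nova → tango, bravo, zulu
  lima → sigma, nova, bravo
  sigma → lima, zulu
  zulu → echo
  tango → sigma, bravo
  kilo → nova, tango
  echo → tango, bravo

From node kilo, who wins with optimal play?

Runner

A0 = {bravo}
A1: add {nova, tango} — nova (Runner) has nova→bravo; tango (Runner) has tango→bravo.
A2: add {echo, kilo} — echo (Keeper): all of {tango, bravo} already in; kilo (Keeper): all of {nova, tango} already in.
kilo ∈ A2, so Runner can force the target.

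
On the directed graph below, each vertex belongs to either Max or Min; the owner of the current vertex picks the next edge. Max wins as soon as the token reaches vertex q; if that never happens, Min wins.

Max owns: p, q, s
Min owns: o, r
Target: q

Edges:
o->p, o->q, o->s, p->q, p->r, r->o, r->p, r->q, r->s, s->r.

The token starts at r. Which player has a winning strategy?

A0 = {q}
A1: add {p} — p (Max) has p→q.
A2 = A1; e.g. o (Min) can still go to s. Fixed point.
r never enters the attractor, so Min can avoid the target forever.

Min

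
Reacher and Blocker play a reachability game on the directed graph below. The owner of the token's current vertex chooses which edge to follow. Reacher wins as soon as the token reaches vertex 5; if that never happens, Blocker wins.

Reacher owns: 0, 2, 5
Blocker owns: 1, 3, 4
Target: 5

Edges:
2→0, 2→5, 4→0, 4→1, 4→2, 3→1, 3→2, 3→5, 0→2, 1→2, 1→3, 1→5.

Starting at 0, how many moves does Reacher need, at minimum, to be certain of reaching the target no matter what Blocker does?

A0 = {5}
A1: add {2} — 2 (Reacher) has 2→5.
A2: add {0} — 0 (Reacher) has 0→2.
A3 = A2; e.g. 1 (Blocker) can still go to 3. Fixed point.
0 enters the attractor at level 2, so Reacher can force the target in 2 moves from there.

2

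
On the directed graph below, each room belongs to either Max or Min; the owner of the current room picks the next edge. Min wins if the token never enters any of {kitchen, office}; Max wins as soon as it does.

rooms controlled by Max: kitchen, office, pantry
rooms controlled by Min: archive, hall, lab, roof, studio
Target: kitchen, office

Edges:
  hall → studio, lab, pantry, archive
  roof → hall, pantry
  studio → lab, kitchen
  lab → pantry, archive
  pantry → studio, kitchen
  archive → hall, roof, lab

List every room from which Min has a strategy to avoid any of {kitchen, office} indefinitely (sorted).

A0 = {kitchen, office}
A1: add {pantry} — pantry (Max) has pantry→kitchen.
A2 = A1; e.g. hall (Min) can still go to studio. Fixed point.
Max's attractor = {kitchen, office, pantry}; Min avoids the target exactly from the complement.

archive, hall, lab, roof, studio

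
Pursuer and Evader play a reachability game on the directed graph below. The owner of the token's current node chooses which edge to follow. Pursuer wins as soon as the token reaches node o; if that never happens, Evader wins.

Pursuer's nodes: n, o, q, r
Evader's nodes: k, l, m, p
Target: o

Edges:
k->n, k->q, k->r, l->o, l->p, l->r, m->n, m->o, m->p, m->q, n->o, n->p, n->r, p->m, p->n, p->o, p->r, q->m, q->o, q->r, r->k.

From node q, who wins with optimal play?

Pursuer

A0 = {o}
A1: add {n, q} — n (Pursuer) has n→o; q (Pursuer) has q→o.
A2 = A1; e.g. k (Evader) can still go to r. Fixed point.
q ∈ A1, so Pursuer can force the target.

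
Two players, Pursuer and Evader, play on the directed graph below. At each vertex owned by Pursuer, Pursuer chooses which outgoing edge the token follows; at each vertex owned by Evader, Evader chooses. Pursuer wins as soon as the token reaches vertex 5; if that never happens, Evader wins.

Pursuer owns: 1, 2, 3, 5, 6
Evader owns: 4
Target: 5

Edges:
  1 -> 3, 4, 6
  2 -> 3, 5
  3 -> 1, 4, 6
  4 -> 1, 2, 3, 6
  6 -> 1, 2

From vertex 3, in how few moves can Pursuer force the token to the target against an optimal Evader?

3

A0 = {5}
A1: add {2} — 2 (Pursuer) has 2→5.
A2: add {6} — 6 (Pursuer) has 6→2.
A3: add {1, 3} — 1 (Pursuer) has 1→6; 3 (Pursuer) has 3→6.
3 enters the attractor at level 3, so Pursuer can force the target in 3 moves from there.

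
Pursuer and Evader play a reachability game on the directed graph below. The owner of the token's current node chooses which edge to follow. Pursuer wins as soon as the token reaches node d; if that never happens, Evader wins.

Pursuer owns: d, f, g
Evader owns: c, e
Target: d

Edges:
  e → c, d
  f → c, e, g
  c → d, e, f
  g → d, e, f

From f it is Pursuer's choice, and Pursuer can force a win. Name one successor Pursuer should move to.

g

A0 = {d}
A1: add {g} — g (Pursuer) has g→d.
A2: add {f} — f (Pursuer) has f→g.
A3 = A2; e.g. c (Evader) can still go to e. Fixed point.
From f, successor g is in the attractor (rank 1); the other successors c, e are not.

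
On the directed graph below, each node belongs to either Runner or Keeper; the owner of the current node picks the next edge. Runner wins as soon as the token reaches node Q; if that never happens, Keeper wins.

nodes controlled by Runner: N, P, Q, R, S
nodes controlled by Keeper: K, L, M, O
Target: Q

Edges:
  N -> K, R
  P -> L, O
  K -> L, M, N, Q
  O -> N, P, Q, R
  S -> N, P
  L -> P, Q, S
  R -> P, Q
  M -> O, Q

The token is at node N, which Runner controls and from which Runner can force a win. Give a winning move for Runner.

A0 = {Q}
A1: add {R} — R (Runner) has R→Q.
A2: add {N} — N (Runner) has N→R.
A3: add {S} — S (Runner) has S→N.
A4 = A3; e.g. K (Keeper) can still go to L. Fixed point.
From N, successor R is in the attractor (rank 1); the other successor K is not.

R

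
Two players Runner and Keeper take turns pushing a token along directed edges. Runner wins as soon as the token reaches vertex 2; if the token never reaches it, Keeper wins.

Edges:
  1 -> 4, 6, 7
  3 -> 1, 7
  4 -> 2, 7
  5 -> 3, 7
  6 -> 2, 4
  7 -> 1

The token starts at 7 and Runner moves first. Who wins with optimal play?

Keeper

Track states (vertex, player-to-move).
A0 = {(2,Runner), (2,Keeper)}
A1: add {(4,Runner), (6,Runner)}.
A2: add {(6,Keeper)}.
A3: add {(1,Runner)}.
A4: add {(7,Keeper)}.
A5: add {(3,Runner), (5,Runner)}.
A6 = A5; e.g. (1,Keeper) stays out. (7,Runner) never enters ⇒ Keeper avoids the target.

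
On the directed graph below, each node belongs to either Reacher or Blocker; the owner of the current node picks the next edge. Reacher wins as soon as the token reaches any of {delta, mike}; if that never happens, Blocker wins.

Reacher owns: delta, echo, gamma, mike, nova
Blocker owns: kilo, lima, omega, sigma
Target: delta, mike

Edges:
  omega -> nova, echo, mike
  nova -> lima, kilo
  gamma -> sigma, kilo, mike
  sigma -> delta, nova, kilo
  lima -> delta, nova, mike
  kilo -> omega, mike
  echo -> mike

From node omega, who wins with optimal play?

Blocker

A0 = {delta, mike}
A1: add {echo, gamma} — gamma (Reacher) has gamma→mike; echo (Reacher) has echo→mike.
A2 = A1; e.g. omega (Blocker) can still go to nova. Fixed point.
omega never enters the attractor, so Blocker can avoid the target forever.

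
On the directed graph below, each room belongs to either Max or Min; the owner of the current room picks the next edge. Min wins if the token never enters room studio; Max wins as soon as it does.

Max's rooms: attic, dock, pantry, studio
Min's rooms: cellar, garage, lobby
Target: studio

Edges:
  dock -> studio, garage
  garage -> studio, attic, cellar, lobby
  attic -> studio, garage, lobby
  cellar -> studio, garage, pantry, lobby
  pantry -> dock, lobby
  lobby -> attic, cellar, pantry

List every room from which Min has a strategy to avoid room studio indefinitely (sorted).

A0 = {studio}
A1: add {attic, dock} — dock (Max) has dock→studio; attic (Max) has attic→studio.
A2: add {pantry} — pantry (Max) has pantry→dock.
A3 = A2; e.g. garage (Min) can still go to cellar. Fixed point.
Max's attractor = {attic, dock, pantry, studio}; Min avoids the target exactly from the complement.

cellar, garage, lobby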